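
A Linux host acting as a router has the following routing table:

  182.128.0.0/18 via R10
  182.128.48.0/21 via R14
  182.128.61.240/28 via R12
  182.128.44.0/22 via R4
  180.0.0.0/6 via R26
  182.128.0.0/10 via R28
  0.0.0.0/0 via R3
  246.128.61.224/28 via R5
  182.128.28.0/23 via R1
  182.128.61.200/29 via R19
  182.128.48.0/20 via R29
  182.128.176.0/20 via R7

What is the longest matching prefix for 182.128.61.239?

Entries matching 182.128.61.239:
  0.0.0.0/0 (default, matches everything)
  180.0.0.0/6 (180.0.0.0 - 183.255.255.255)
  182.128.0.0/10 (182.128.0.0 - 182.191.255.255)
  182.128.0.0/18 (182.128.0.0 - 182.128.63.255)
  182.128.48.0/20 (182.128.48.0 - 182.128.63.255)
Most specific is 182.128.48.0/20.

182.128.48.0/20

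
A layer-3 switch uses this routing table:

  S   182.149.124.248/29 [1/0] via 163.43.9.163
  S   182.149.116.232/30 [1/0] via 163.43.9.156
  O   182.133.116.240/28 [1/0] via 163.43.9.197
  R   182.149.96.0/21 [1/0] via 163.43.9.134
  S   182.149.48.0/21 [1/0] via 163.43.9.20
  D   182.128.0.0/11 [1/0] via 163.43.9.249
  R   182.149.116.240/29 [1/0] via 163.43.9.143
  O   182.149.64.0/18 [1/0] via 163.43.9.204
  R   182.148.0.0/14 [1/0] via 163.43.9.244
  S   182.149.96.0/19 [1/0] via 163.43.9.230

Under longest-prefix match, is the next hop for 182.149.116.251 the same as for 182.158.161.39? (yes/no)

no

182.149.116.251: longest match 182.149.96.0/19 -> 163.43.9.230
182.158.161.39: longest match 182.128.0.0/11 -> 163.43.9.249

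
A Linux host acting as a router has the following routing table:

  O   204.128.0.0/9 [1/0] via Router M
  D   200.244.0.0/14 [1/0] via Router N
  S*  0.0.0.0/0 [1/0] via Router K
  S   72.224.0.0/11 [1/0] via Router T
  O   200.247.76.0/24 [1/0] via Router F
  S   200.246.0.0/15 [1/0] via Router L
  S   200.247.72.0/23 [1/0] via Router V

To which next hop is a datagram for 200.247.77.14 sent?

Router L

Routes whose prefix contains 200.247.77.14:
  0.0.0.0/0 (default, matches everything) -> Router K
  200.244.0.0/14 (200.244.0.0 - 200.247.255.255) -> Router N
  200.246.0.0/15 (200.246.0.0 - 200.247.255.255) -> Router L
More-specific entries that do NOT match:
  200.247.76.0/24 (200.247.76.0 - 200.247.76.255) does not contain 200.247.77.14
  200.247.72.0/23 (200.247.72.0 - 200.247.73.255) does not contain 200.247.77.14
Longest matching prefix is /15 -> next hop Router L.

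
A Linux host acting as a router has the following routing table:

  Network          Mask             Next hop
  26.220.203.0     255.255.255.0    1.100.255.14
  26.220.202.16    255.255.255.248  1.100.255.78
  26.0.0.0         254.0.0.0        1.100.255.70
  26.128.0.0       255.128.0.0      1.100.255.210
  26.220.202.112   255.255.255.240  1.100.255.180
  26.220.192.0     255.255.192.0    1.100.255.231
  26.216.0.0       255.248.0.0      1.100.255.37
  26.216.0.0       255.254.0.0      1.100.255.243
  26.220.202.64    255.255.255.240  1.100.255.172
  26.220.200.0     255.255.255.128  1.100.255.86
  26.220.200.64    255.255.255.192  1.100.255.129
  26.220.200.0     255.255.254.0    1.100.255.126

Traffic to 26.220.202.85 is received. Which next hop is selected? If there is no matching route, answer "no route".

1.100.255.231

Routes whose prefix contains 26.220.202.85:
  26.0.0.0/7 (26.0.0.0 - 27.255.255.255) -> 1.100.255.70
  26.128.0.0/9 (26.128.0.0 - 26.255.255.255) -> 1.100.255.210
  26.216.0.0/13 (26.216.0.0 - 26.223.255.255) -> 1.100.255.37
  26.220.192.0/18 (26.220.192.0 - 26.220.255.255) -> 1.100.255.231
More-specific entries that do NOT match:
  26.220.202.16/29 (26.220.202.16 - 26.220.202.23) does not contain 26.220.202.85
  26.220.202.112/28 (26.220.202.112 - 26.220.202.127) does not contain 26.220.202.85
  26.220.202.64/28 (26.220.202.64 - 26.220.202.79) does not contain 26.220.202.85
  26.220.200.64/26 (26.220.200.64 - 26.220.200.127) does not contain 26.220.202.85
  26.220.200.0/25 (26.220.200.0 - 26.220.200.127) does not contain 26.220.202.85
  26.220.203.0/24 (26.220.203.0 - 26.220.203.255) does not contain 26.220.202.85
  26.220.200.0/23 (26.220.200.0 - 26.220.201.255) does not contain 26.220.202.85
Longest matching prefix is /18 -> next hop 1.100.255.231.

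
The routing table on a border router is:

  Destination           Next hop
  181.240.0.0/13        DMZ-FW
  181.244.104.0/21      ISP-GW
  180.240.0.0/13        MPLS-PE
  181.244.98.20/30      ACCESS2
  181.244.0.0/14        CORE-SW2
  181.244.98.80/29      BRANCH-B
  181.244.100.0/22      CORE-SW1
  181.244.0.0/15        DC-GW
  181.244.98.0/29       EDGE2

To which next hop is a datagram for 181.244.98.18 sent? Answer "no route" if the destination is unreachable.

Routes whose prefix contains 181.244.98.18:
  181.240.0.0/13 (181.240.0.0 - 181.247.255.255) -> DMZ-FW
  181.244.0.0/14 (181.244.0.0 - 181.247.255.255) -> CORE-SW2
  181.244.0.0/15 (181.244.0.0 - 181.245.255.255) -> DC-GW
More-specific entries that do NOT match:
  181.244.98.20/30 (181.244.98.20 - 181.244.98.23) does not contain 181.244.98.18
  181.244.98.80/29 (181.244.98.80 - 181.244.98.87) does not contain 181.244.98.18
  181.244.98.0/29 (181.244.98.0 - 181.244.98.7) does not contain 181.244.98.18
  181.244.100.0/22 (181.244.100.0 - 181.244.103.255) does not contain 181.244.98.18
  181.244.104.0/21 (181.244.104.0 - 181.244.111.255) does not contain 181.244.98.18
Longest matching prefix is /15 -> next hop DC-GW.

DC-GW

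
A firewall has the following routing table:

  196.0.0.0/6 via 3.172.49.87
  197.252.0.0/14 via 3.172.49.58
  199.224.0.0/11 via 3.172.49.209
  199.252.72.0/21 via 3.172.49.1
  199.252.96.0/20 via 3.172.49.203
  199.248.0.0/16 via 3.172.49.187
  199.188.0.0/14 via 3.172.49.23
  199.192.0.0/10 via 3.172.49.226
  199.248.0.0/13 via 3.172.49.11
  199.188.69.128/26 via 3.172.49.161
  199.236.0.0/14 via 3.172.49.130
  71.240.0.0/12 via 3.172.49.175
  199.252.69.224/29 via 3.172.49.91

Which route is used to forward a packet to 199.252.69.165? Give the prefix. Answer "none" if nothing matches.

Entries matching 199.252.69.165:
  196.0.0.0/6 (196.0.0.0 - 199.255.255.255)
  199.192.0.0/10 (199.192.0.0 - 199.255.255.255)
  199.224.0.0/11 (199.224.0.0 - 199.255.255.255)
  199.248.0.0/13 (199.248.0.0 - 199.255.255.255)
Most specific is 199.248.0.0/13.

199.248.0.0/13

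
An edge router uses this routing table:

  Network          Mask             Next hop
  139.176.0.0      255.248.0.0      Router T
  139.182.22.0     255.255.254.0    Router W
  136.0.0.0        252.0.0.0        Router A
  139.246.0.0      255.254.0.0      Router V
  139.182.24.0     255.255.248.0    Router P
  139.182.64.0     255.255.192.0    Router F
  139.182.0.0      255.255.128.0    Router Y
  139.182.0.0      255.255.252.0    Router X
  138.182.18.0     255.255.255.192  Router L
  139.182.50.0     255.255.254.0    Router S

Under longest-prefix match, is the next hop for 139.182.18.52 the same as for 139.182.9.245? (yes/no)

139.182.18.52: longest match 139.182.0.0/17 -> Router Y
139.182.9.245: longest match 139.182.0.0/17 -> Router Y

yes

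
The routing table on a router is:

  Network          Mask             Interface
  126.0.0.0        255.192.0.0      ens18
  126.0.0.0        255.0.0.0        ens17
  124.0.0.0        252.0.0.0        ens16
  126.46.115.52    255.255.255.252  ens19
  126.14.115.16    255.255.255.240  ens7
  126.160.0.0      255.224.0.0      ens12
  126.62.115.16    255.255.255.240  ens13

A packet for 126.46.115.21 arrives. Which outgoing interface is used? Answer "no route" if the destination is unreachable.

ens18

Routes whose prefix contains 126.46.115.21:
  124.0.0.0/6 (124.0.0.0 - 127.255.255.255) -> ens16
  126.0.0.0/8 (126.0.0.0 - 126.255.255.255) -> ens17
  126.0.0.0/10 (126.0.0.0 - 126.63.255.255) -> ens18
More-specific entries that do NOT match:
  126.46.115.52/30 (126.46.115.52 - 126.46.115.55) does not contain 126.46.115.21
  126.14.115.16/28 (126.14.115.16 - 126.14.115.31) does not contain 126.46.115.21
  126.62.115.16/28 (126.62.115.16 - 126.62.115.31) does not contain 126.46.115.21
  126.160.0.0/11 (126.160.0.0 - 126.191.255.255) does not contain 126.46.115.21
Longest matching prefix is /10 -> interface ens18.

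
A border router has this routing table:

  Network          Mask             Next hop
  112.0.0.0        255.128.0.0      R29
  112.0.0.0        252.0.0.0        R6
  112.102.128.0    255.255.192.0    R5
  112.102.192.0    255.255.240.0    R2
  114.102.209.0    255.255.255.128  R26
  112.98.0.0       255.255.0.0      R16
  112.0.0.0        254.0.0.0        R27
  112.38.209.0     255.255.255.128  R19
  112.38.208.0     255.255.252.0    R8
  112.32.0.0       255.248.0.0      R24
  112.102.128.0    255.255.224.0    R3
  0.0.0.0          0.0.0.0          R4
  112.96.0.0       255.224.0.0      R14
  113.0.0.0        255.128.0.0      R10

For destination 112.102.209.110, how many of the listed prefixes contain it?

5

Prefixes containing 112.102.209.110:
  0.0.0.0/0 (default, matches everything)
  112.0.0.0/6 (112.0.0.0 - 115.255.255.255)
  112.0.0.0/7 (112.0.0.0 - 113.255.255.255)
  112.0.0.0/9 (112.0.0.0 - 112.127.255.255)
  112.96.0.0/11 (112.96.0.0 - 112.127.255.255)
Total matching entries: 5.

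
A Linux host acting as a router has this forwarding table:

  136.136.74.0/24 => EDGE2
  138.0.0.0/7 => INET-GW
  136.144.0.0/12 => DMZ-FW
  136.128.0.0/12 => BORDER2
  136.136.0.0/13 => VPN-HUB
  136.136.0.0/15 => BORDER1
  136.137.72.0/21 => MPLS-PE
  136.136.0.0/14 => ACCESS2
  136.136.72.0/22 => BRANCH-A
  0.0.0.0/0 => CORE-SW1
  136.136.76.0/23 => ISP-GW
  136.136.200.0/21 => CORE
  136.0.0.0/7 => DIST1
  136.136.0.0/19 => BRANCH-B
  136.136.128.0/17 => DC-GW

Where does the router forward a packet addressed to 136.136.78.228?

Routes whose prefix contains 136.136.78.228:
  0.0.0.0/0 (default, matches everything) -> CORE-SW1
  136.0.0.0/7 (136.0.0.0 - 137.255.255.255) -> DIST1
  136.128.0.0/12 (136.128.0.0 - 136.143.255.255) -> BORDER2
  136.136.0.0/13 (136.136.0.0 - 136.143.255.255) -> VPN-HUB
  136.136.0.0/14 (136.136.0.0 - 136.139.255.255) -> ACCESS2
  136.136.0.0/15 (136.136.0.0 - 136.137.255.255) -> BORDER1
More-specific entries that do NOT match:
  136.136.74.0/24 (136.136.74.0 - 136.136.74.255) does not contain 136.136.78.228
  136.136.76.0/23 (136.136.76.0 - 136.136.77.255) does not contain 136.136.78.228
  136.136.72.0/22 (136.136.72.0 - 136.136.75.255) does not contain 136.136.78.228
  136.137.72.0/21 (136.137.72.0 - 136.137.79.255) does not contain 136.136.78.228
  136.136.200.0/21 (136.136.200.0 - 136.136.207.255) does not contain 136.136.78.228
  136.136.0.0/19 (136.136.0.0 - 136.136.31.255) does not contain 136.136.78.228
  136.136.128.0/17 (136.136.128.0 - 136.136.255.255) does not contain 136.136.78.228
Longest matching prefix is /15 -> next hop BORDER1.

BORDER1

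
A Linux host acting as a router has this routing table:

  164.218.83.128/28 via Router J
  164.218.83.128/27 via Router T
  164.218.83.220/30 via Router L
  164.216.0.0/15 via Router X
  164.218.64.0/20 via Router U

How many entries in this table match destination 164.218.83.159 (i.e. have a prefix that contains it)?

1

Prefixes containing 164.218.83.159:
  164.218.83.128/27 (164.218.83.128 - 164.218.83.159)
Total matching entries: 1.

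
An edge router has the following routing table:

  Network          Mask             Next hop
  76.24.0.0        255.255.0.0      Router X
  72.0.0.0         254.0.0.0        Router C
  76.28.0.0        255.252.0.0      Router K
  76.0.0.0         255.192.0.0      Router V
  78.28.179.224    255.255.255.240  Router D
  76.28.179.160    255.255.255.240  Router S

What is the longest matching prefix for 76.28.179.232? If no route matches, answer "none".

76.28.0.0/14

Entries matching 76.28.179.232:
  76.0.0.0/10 (76.0.0.0 - 76.63.255.255)
  76.28.0.0/14 (76.28.0.0 - 76.31.255.255)
Most specific is 76.28.0.0/14.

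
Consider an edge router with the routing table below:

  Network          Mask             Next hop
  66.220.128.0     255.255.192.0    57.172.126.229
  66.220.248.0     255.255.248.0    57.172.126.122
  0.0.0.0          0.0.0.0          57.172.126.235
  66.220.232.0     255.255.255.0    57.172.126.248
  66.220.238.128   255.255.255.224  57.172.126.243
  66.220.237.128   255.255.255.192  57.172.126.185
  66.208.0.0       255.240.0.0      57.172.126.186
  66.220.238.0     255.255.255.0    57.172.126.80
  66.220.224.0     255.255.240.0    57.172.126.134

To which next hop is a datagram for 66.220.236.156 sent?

57.172.126.134

Routes whose prefix contains 66.220.236.156:
  0.0.0.0/0 (default, matches everything) -> 57.172.126.235
  66.208.0.0/12 (66.208.0.0 - 66.223.255.255) -> 57.172.126.186
  66.220.224.0/20 (66.220.224.0 - 66.220.239.255) -> 57.172.126.134
More-specific entries that do NOT match:
  66.220.238.128/27 (66.220.238.128 - 66.220.238.159) does not contain 66.220.236.156
  66.220.237.128/26 (66.220.237.128 - 66.220.237.191) does not contain 66.220.236.156
  66.220.232.0/24 (66.220.232.0 - 66.220.232.255) does not contain 66.220.236.156
  66.220.238.0/24 (66.220.238.0 - 66.220.238.255) does not contain 66.220.236.156
  66.220.248.0/21 (66.220.248.0 - 66.220.255.255) does not contain 66.220.236.156
Longest matching prefix is /20 -> next hop 57.172.126.134.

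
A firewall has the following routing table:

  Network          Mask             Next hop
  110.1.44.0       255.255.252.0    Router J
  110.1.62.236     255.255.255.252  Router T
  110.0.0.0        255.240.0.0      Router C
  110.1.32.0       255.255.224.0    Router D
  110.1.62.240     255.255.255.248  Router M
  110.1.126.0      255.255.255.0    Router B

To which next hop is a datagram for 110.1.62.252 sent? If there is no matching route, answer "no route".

Router D

Routes whose prefix contains 110.1.62.252:
  110.0.0.0/12 (110.0.0.0 - 110.15.255.255) -> Router C
  110.1.32.0/19 (110.1.32.0 - 110.1.63.255) -> Router D
More-specific entries that do NOT match:
  110.1.62.236/30 (110.1.62.236 - 110.1.62.239) does not contain 110.1.62.252
  110.1.62.240/29 (110.1.62.240 - 110.1.62.247) does not contain 110.1.62.252
  110.1.126.0/24 (110.1.126.0 - 110.1.126.255) does not contain 110.1.62.252
  110.1.44.0/22 (110.1.44.0 - 110.1.47.255) does not contain 110.1.62.252
Longest matching prefix is /19 -> next hop Router D.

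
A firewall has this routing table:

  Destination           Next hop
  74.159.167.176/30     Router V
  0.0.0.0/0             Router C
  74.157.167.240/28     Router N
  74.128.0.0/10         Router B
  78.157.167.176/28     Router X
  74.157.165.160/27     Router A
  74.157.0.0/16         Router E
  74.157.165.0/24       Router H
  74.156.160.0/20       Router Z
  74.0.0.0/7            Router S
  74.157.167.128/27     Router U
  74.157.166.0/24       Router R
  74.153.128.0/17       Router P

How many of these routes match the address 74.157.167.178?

Prefixes containing 74.157.167.178:
  0.0.0.0/0 (default, matches everything)
  74.0.0.0/7 (74.0.0.0 - 75.255.255.255)
  74.128.0.0/10 (74.128.0.0 - 74.191.255.255)
  74.157.0.0/16 (74.157.0.0 - 74.157.255.255)
Total matching entries: 4.

4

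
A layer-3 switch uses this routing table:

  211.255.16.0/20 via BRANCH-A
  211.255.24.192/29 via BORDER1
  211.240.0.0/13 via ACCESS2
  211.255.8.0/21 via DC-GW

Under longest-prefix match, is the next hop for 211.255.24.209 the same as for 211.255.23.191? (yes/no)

yes

211.255.24.209: longest match 211.255.16.0/20 -> BRANCH-A
211.255.23.191: longest match 211.255.16.0/20 -> BRANCH-A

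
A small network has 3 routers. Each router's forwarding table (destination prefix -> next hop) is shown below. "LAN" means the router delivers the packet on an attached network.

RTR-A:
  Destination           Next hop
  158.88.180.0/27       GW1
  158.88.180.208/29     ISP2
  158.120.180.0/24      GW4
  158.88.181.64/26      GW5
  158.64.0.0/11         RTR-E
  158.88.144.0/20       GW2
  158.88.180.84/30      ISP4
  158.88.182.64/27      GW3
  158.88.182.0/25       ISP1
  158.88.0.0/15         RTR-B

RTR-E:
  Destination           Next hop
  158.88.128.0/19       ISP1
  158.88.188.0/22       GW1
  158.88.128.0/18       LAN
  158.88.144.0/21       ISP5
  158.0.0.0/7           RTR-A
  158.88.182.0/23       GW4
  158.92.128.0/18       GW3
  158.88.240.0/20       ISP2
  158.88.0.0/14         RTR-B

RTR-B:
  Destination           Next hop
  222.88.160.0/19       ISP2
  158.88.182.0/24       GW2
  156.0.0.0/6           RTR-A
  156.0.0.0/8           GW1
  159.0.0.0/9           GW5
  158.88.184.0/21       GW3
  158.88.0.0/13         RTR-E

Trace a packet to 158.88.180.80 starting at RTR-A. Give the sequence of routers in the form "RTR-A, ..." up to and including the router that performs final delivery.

At RTR-A: longest match for 158.88.180.80 is 158.88.0.0/15 -> RTR-B
At RTR-B: longest match for 158.88.180.80 is 158.88.0.0/13 -> RTR-E
At RTR-E: longest match for 158.88.180.80 is 158.88.128.0/18 -> LAN

RTR-A, RTR-B, RTR-E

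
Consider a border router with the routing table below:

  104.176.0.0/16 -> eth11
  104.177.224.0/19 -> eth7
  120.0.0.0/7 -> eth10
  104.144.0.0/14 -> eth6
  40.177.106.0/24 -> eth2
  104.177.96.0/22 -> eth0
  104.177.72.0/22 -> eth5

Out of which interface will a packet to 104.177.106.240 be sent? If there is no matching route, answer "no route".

no route

No entry's prefix contains 104.177.106.240; there is no default route.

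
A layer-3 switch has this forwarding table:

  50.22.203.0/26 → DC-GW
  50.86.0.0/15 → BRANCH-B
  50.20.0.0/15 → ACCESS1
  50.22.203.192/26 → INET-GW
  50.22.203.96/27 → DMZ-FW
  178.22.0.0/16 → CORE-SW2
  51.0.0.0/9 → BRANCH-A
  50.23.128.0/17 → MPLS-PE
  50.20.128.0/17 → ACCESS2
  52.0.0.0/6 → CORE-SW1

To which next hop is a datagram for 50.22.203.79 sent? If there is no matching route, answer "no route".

no route

No entry's prefix contains 50.22.203.79; there is no default route.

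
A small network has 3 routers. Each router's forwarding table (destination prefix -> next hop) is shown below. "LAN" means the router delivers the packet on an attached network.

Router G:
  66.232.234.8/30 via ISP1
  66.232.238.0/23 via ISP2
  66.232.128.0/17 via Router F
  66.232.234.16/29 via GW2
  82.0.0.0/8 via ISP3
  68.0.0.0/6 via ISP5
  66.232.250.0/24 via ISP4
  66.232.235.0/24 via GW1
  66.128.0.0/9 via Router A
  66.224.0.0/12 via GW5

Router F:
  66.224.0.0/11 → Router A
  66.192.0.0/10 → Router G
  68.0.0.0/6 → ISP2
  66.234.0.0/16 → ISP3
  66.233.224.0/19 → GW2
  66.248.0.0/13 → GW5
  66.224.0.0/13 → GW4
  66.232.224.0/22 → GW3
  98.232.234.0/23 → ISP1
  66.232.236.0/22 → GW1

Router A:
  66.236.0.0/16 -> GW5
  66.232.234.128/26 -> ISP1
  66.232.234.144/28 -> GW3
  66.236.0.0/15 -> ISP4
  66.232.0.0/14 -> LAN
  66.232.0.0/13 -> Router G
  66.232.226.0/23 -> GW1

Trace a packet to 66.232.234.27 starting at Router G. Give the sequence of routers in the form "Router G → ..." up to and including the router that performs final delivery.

Router G → Router F → Router A

At Router G: longest match for 66.232.234.27 is 66.232.128.0/17 -> Router F
At Router F: longest match for 66.232.234.27 is 66.224.0.0/11 -> Router A
At Router A: longest match for 66.232.234.27 is 66.232.0.0/14 -> LAN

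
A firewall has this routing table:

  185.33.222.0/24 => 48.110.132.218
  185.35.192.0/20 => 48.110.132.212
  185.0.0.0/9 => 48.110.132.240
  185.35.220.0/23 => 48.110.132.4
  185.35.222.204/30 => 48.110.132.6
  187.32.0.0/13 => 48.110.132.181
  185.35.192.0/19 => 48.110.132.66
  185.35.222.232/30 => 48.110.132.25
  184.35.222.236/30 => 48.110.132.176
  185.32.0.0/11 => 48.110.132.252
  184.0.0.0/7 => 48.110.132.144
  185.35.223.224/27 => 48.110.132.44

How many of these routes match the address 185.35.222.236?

Prefixes containing 185.35.222.236:
  184.0.0.0/7 (184.0.0.0 - 185.255.255.255)
  185.0.0.0/9 (185.0.0.0 - 185.127.255.255)
  185.32.0.0/11 (185.32.0.0 - 185.63.255.255)
  185.35.192.0/19 (185.35.192.0 - 185.35.223.255)
Total matching entries: 4.

4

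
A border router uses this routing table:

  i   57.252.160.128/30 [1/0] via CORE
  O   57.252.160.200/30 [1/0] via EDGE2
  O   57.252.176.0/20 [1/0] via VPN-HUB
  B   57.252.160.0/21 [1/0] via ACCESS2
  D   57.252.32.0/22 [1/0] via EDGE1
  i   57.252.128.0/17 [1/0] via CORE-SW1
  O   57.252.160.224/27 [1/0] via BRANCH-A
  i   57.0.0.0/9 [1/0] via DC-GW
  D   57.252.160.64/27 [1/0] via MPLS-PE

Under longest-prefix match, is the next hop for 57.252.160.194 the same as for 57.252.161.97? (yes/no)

57.252.160.194: longest match 57.252.160.0/21 -> ACCESS2
57.252.161.97: longest match 57.252.160.0/21 -> ACCESS2

yes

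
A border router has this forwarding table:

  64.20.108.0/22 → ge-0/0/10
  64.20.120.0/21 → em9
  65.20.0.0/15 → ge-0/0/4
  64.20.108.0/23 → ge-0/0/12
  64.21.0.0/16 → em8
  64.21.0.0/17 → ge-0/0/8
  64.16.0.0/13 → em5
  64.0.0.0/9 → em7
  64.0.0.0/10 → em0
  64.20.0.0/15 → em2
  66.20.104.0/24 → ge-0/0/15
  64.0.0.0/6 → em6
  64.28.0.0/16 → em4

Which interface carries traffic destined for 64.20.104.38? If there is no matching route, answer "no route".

em2

Routes whose prefix contains 64.20.104.38:
  64.0.0.0/6 (64.0.0.0 - 67.255.255.255) -> em6
  64.0.0.0/9 (64.0.0.0 - 64.127.255.255) -> em7
  64.0.0.0/10 (64.0.0.0 - 64.63.255.255) -> em0
  64.16.0.0/13 (64.16.0.0 - 64.23.255.255) -> em5
  64.20.0.0/15 (64.20.0.0 - 64.21.255.255) -> em2
More-specific entries that do NOT match:
  66.20.104.0/24 (66.20.104.0 - 66.20.104.255) does not contain 64.20.104.38
  64.20.108.0/23 (64.20.108.0 - 64.20.109.255) does not contain 64.20.104.38
  64.20.108.0/22 (64.20.108.0 - 64.20.111.255) does not contain 64.20.104.38
  64.20.120.0/21 (64.20.120.0 - 64.20.127.255) does not contain 64.20.104.38
  64.21.0.0/17 (64.21.0.0 - 64.21.127.255) does not contain 64.20.104.38
  64.21.0.0/16 (64.21.0.0 - 64.21.255.255) does not contain 64.20.104.38
  64.28.0.0/16 (64.28.0.0 - 64.28.255.255) does not contain 64.20.104.38
Longest matching prefix is /15 -> interface em2.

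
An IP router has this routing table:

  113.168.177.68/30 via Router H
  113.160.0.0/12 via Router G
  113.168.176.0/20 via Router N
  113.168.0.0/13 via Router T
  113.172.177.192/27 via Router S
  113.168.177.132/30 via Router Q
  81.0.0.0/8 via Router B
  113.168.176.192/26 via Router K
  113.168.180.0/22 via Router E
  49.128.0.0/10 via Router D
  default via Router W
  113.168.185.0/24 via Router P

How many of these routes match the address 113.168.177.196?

Prefixes containing 113.168.177.196:
  0.0.0.0/0 (default, matches everything)
  113.160.0.0/12 (113.160.0.0 - 113.175.255.255)
  113.168.0.0/13 (113.168.0.0 - 113.175.255.255)
  113.168.176.0/20 (113.168.176.0 - 113.168.191.255)
Total matching entries: 4.

4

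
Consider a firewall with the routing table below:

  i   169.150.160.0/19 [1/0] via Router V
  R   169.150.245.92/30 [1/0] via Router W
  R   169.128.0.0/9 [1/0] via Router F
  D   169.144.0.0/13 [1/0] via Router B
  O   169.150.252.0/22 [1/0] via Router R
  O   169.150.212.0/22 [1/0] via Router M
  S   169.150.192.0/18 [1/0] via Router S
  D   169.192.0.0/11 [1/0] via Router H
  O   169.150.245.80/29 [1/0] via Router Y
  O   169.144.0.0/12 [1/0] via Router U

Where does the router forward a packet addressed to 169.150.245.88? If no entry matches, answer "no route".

Router S

Routes whose prefix contains 169.150.245.88:
  169.128.0.0/9 (169.128.0.0 - 169.255.255.255) -> Router F
  169.144.0.0/12 (169.144.0.0 - 169.159.255.255) -> Router U
  169.144.0.0/13 (169.144.0.0 - 169.151.255.255) -> Router B
  169.150.192.0/18 (169.150.192.0 - 169.150.255.255) -> Router S
More-specific entries that do NOT match:
  169.150.245.92/30 (169.150.245.92 - 169.150.245.95) does not contain 169.150.245.88
  169.150.245.80/29 (169.150.245.80 - 169.150.245.87) does not contain 169.150.245.88
  169.150.252.0/22 (169.150.252.0 - 169.150.255.255) does not contain 169.150.245.88
  169.150.212.0/22 (169.150.212.0 - 169.150.215.255) does not contain 169.150.245.88
  169.150.160.0/19 (169.150.160.0 - 169.150.191.255) does not contain 169.150.245.88
Longest matching prefix is /18 -> next hop Router S.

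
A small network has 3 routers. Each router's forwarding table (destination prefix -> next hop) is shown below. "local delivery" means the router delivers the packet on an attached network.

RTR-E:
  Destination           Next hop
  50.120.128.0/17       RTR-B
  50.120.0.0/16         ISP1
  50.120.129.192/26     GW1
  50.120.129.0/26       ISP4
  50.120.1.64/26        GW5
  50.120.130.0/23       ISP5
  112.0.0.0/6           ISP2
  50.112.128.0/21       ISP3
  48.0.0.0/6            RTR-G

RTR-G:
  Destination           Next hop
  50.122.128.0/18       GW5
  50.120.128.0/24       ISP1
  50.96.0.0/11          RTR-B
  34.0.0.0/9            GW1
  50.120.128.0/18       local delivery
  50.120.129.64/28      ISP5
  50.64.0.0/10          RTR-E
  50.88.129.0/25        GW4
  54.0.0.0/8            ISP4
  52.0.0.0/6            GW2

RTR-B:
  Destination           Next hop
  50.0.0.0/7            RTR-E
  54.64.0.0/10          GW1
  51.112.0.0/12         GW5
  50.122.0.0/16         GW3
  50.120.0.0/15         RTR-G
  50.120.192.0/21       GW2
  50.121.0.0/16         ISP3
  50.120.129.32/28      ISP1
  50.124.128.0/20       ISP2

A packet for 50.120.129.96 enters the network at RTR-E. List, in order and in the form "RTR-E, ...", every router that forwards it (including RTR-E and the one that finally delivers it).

RTR-E, RTR-B, RTR-G

At RTR-E: longest match for 50.120.129.96 is 50.120.128.0/17 -> RTR-B
At RTR-B: longest match for 50.120.129.96 is 50.120.0.0/15 -> RTR-G
At RTR-G: longest match for 50.120.129.96 is 50.120.128.0/18 -> local delivery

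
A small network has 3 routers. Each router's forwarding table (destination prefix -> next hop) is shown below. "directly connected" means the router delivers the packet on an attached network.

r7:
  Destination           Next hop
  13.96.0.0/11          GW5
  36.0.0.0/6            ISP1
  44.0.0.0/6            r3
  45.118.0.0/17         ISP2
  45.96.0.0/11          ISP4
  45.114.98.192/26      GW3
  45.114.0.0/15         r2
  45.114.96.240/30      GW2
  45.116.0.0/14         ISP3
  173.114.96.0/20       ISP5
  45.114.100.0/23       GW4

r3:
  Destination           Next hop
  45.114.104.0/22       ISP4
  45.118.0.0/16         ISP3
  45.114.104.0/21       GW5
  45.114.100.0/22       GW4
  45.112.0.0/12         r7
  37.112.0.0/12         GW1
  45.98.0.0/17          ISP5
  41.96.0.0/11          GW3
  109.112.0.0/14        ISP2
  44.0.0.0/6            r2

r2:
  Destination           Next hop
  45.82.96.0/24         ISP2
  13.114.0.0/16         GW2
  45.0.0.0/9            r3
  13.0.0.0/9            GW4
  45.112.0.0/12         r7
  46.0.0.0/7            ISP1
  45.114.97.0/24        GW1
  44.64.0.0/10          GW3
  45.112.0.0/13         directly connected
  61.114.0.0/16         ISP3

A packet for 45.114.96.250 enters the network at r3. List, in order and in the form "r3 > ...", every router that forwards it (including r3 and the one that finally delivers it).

r3 > r7 > r2

At r3: longest match for 45.114.96.250 is 45.112.0.0/12 -> r7
At r7: longest match for 45.114.96.250 is 45.114.0.0/15 -> r2
At r2: longest match for 45.114.96.250 is 45.112.0.0/13 -> directly connected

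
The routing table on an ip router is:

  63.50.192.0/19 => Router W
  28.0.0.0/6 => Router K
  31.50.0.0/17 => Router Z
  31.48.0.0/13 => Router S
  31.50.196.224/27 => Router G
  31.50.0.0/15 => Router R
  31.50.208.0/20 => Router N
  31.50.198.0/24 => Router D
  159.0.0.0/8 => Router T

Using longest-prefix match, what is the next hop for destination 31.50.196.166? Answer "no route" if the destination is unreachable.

Routes whose prefix contains 31.50.196.166:
  28.0.0.0/6 (28.0.0.0 - 31.255.255.255) -> Router K
  31.48.0.0/13 (31.48.0.0 - 31.55.255.255) -> Router S
  31.50.0.0/15 (31.50.0.0 - 31.51.255.255) -> Router R
More-specific entries that do NOT match:
  31.50.196.224/27 (31.50.196.224 - 31.50.196.255) does not contain 31.50.196.166
  31.50.198.0/24 (31.50.198.0 - 31.50.198.255) does not contain 31.50.196.166
  31.50.208.0/20 (31.50.208.0 - 31.50.223.255) does not contain 31.50.196.166
  63.50.192.0/19 (63.50.192.0 - 63.50.223.255) does not contain 31.50.196.166
  31.50.0.0/17 (31.50.0.0 - 31.50.127.255) does not contain 31.50.196.166
Longest matching prefix is /15 -> next hop Router R.

Router R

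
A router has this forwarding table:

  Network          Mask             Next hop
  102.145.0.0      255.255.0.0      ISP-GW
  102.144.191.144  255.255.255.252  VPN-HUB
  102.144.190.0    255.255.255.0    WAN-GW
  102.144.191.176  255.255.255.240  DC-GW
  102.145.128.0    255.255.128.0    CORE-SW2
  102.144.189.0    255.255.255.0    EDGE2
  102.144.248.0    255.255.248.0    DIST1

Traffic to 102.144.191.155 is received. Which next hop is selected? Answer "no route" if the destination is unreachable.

no route

No entry's prefix contains 102.144.191.155; there is no default route.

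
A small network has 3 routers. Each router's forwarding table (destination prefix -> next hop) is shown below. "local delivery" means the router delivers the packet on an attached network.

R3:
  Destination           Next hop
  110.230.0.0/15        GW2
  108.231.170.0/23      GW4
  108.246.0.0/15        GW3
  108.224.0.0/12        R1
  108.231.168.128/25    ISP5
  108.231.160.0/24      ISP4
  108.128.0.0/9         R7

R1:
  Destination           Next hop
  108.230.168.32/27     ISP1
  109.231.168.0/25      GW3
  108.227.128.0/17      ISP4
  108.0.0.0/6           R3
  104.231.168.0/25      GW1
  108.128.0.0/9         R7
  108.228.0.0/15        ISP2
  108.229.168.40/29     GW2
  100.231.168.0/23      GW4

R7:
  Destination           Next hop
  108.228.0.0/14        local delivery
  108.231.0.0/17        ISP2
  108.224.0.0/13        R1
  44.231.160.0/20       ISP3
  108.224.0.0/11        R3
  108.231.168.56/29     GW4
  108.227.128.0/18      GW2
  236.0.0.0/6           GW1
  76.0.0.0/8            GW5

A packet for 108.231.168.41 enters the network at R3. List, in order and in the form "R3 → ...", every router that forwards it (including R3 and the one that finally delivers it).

R3 → R1 → R7

At R3: longest match for 108.231.168.41 is 108.224.0.0/12 -> R1
At R1: longest match for 108.231.168.41 is 108.128.0.0/9 -> R7
At R7: longest match for 108.231.168.41 is 108.228.0.0/14 -> local delivery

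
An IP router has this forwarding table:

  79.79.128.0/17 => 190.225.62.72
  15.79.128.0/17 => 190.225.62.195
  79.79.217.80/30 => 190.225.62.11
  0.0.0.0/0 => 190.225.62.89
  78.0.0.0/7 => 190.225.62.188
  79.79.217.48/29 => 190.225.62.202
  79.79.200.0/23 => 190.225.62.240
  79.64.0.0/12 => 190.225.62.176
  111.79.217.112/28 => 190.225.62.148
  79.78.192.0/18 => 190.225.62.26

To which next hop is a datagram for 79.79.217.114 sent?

190.225.62.72

Routes whose prefix contains 79.79.217.114:
  0.0.0.0/0 (default, matches everything) -> 190.225.62.89
  78.0.0.0/7 (78.0.0.0 - 79.255.255.255) -> 190.225.62.188
  79.64.0.0/12 (79.64.0.0 - 79.79.255.255) -> 190.225.62.176
  79.79.128.0/17 (79.79.128.0 - 79.79.255.255) -> 190.225.62.72
More-specific entries that do NOT match:
  79.79.217.80/30 (79.79.217.80 - 79.79.217.83) does not contain 79.79.217.114
  79.79.217.48/29 (79.79.217.48 - 79.79.217.55) does not contain 79.79.217.114
  111.79.217.112/28 (111.79.217.112 - 111.79.217.127) does not contain 79.79.217.114
  79.79.200.0/23 (79.79.200.0 - 79.79.201.255) does not contain 79.79.217.114
  79.78.192.0/18 (79.78.192.0 - 79.78.255.255) does not contain 79.79.217.114
Longest matching prefix is /17 -> next hop 190.225.62.72.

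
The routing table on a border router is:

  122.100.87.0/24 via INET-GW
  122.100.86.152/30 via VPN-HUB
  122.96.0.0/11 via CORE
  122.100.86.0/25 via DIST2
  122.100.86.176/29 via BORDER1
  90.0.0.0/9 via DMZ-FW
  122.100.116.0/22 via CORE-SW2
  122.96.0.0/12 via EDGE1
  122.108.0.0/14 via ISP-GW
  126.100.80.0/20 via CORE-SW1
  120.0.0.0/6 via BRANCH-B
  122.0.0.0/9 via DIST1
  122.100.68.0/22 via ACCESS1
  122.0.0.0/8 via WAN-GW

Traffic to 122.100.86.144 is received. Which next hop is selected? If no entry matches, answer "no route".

Routes whose prefix contains 122.100.86.144:
  120.0.0.0/6 (120.0.0.0 - 123.255.255.255) -> BRANCH-B
  122.0.0.0/8 (122.0.0.0 - 122.255.255.255) -> WAN-GW
  122.0.0.0/9 (122.0.0.0 - 122.127.255.255) -> DIST1
  122.96.0.0/11 (122.96.0.0 - 122.127.255.255) -> CORE
  122.96.0.0/12 (122.96.0.0 - 122.111.255.255) -> EDGE1
More-specific entries that do NOT match:
  122.100.86.152/30 (122.100.86.152 - 122.100.86.155) does not contain 122.100.86.144
  122.100.86.176/29 (122.100.86.176 - 122.100.86.183) does not contain 122.100.86.144
  122.100.86.0/25 (122.100.86.0 - 122.100.86.127) does not contain 122.100.86.144
  122.100.87.0/24 (122.100.87.0 - 122.100.87.255) does not contain 122.100.86.144
  122.100.116.0/22 (122.100.116.0 - 122.100.119.255) does not contain 122.100.86.144
  122.100.68.0/22 (122.100.68.0 - 122.100.71.255) does not contain 122.100.86.144
  126.100.80.0/20 (126.100.80.0 - 126.100.95.255) does not contain 122.100.86.144
  122.108.0.0/14 (122.108.0.0 - 122.111.255.255) does not contain 122.100.86.144
Longest matching prefix is /12 -> next hop EDGE1.

EDGE1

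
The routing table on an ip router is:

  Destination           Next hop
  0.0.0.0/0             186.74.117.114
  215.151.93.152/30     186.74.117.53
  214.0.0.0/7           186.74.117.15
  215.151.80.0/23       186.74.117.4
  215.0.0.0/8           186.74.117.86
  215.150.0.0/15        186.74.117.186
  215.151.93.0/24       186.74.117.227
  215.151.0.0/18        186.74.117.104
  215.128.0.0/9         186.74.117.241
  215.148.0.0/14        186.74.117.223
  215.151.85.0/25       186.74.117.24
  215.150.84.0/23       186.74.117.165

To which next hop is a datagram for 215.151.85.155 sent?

186.74.117.186

Routes whose prefix contains 215.151.85.155:
  0.0.0.0/0 (default, matches everything) -> 186.74.117.114
  214.0.0.0/7 (214.0.0.0 - 215.255.255.255) -> 186.74.117.15
  215.0.0.0/8 (215.0.0.0 - 215.255.255.255) -> 186.74.117.86
  215.128.0.0/9 (215.128.0.0 - 215.255.255.255) -> 186.74.117.241
  215.148.0.0/14 (215.148.0.0 - 215.151.255.255) -> 186.74.117.223
  215.150.0.0/15 (215.150.0.0 - 215.151.255.255) -> 186.74.117.186
More-specific entries that do NOT match:
  215.151.93.152/30 (215.151.93.152 - 215.151.93.155) does not contain 215.151.85.155
  215.151.85.0/25 (215.151.85.0 - 215.151.85.127) does not contain 215.151.85.155
  215.151.93.0/24 (215.151.93.0 - 215.151.93.255) does not contain 215.151.85.155
  215.151.80.0/23 (215.151.80.0 - 215.151.81.255) does not contain 215.151.85.155
  215.150.84.0/23 (215.150.84.0 - 215.150.85.255) does not contain 215.151.85.155
  215.151.0.0/18 (215.151.0.0 - 215.151.63.255) does not contain 215.151.85.155
Longest matching prefix is /15 -> next hop 186.74.117.186.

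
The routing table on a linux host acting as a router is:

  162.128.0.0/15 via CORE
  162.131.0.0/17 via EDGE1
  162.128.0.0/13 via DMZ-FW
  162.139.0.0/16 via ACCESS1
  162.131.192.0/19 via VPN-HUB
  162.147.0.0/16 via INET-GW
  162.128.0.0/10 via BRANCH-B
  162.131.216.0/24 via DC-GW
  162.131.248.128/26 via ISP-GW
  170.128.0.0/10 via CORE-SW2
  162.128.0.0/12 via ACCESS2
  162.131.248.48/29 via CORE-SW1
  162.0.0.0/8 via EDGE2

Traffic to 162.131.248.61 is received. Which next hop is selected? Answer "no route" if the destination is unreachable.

DMZ-FW

Routes whose prefix contains 162.131.248.61:
  162.0.0.0/8 (162.0.0.0 - 162.255.255.255) -> EDGE2
  162.128.0.0/10 (162.128.0.0 - 162.191.255.255) -> BRANCH-B
  162.128.0.0/12 (162.128.0.0 - 162.143.255.255) -> ACCESS2
  162.128.0.0/13 (162.128.0.0 - 162.135.255.255) -> DMZ-FW
More-specific entries that do NOT match:
  162.131.248.48/29 (162.131.248.48 - 162.131.248.55) does not contain 162.131.248.61
  162.131.248.128/26 (162.131.248.128 - 162.131.248.191) does not contain 162.131.248.61
  162.131.216.0/24 (162.131.216.0 - 162.131.216.255) does not contain 162.131.248.61
  162.131.192.0/19 (162.131.192.0 - 162.131.223.255) does not contain 162.131.248.61
  162.131.0.0/17 (162.131.0.0 - 162.131.127.255) does not contain 162.131.248.61
  162.139.0.0/16 (162.139.0.0 - 162.139.255.255) does not contain 162.131.248.61
  162.147.0.0/16 (162.147.0.0 - 162.147.255.255) does not contain 162.131.248.61
  162.128.0.0/15 (162.128.0.0 - 162.129.255.255) does not contain 162.131.248.61
Longest matching prefix is /13 -> next hop DMZ-FW.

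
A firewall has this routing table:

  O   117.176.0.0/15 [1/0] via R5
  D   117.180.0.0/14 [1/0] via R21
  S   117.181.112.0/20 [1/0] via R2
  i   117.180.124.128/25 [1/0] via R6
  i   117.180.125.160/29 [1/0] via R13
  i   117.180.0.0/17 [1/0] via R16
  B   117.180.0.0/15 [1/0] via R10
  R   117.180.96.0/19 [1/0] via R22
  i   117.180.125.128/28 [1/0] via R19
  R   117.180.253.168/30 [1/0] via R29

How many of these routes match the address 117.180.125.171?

4

Prefixes containing 117.180.125.171:
  117.180.0.0/14 (117.180.0.0 - 117.183.255.255)
  117.180.0.0/15 (117.180.0.0 - 117.181.255.255)
  117.180.0.0/17 (117.180.0.0 - 117.180.127.255)
  117.180.96.0/19 (117.180.96.0 - 117.180.127.255)
Total matching entries: 4.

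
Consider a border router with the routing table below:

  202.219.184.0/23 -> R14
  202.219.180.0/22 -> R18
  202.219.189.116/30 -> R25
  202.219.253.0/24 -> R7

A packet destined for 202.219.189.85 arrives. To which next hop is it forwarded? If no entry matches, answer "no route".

no route

No entry's prefix contains 202.219.189.85; there is no default route.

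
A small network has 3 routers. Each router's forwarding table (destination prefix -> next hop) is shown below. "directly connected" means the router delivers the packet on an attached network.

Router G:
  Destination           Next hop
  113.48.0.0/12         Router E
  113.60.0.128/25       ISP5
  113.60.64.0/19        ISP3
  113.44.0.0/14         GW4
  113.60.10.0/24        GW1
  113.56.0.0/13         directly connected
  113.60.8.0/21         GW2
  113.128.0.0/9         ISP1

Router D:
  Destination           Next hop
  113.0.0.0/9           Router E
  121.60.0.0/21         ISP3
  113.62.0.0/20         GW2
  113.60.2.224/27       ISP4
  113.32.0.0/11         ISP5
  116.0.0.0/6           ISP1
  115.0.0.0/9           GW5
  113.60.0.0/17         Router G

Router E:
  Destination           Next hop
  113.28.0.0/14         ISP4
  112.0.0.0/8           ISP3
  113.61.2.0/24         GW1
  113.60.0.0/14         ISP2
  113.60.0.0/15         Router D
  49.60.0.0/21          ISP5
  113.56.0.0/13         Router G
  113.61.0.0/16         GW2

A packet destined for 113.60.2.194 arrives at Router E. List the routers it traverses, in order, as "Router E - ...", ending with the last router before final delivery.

Router E - Router D - Router G

At Router E: longest match for 113.60.2.194 is 113.60.0.0/15 -> Router D
At Router D: longest match for 113.60.2.194 is 113.60.0.0/17 -> Router G
At Router G: longest match for 113.60.2.194 is 113.56.0.0/13 -> directly connected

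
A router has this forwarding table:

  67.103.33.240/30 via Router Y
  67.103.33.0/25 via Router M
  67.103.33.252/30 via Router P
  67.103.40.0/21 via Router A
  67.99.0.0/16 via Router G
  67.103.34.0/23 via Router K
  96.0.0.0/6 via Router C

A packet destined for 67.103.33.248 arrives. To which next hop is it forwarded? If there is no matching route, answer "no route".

no route

No entry's prefix contains 67.103.33.248; there is no default route.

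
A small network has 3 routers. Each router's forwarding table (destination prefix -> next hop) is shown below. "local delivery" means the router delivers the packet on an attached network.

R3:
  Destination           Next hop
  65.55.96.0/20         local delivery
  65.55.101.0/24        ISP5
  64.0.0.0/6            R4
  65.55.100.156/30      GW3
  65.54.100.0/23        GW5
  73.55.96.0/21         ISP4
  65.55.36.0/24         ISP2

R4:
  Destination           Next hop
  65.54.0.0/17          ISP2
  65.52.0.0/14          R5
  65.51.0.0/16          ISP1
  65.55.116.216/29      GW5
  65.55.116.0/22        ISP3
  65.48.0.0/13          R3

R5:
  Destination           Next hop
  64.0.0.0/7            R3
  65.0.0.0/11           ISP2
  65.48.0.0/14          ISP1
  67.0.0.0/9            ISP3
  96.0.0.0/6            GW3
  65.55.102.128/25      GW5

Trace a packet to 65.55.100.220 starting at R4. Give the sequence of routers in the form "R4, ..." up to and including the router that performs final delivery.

At R4: longest match for 65.55.100.220 is 65.52.0.0/14 -> R5
At R5: longest match for 65.55.100.220 is 64.0.0.0/7 -> R3
At R3: longest match for 65.55.100.220 is 65.55.96.0/20 -> local delivery

R4, R5, R3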